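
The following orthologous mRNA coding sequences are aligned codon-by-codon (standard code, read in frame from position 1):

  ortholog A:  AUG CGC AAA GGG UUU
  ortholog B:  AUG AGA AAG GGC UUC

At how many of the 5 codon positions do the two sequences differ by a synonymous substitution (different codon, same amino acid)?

Codon 1: AUG Met / AUG Met — identical.
Codon 2: CGC Arg / AGA Arg — synonymous.
Codon 3: AAA Lys / AAG Lys — synonymous.
Codon 4: GGG Gly / GGC Gly — synonymous.
Codon 5: UUU Phe / UUC Phe — synonymous.
Synonymous differences: 4.

4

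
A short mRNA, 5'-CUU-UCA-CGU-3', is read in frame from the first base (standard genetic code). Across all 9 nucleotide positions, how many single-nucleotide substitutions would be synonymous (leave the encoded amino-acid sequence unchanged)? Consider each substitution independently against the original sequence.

Codon 1 (CUU, Leu): 3 synonymous substitutions.
Codon 2 (UCA, Ser): 3 synonymous substitutions.
Codon 3 (CGU, Arg): 3 synonymous substitutions.
Total: 3 + 3 + 3 = 9.

9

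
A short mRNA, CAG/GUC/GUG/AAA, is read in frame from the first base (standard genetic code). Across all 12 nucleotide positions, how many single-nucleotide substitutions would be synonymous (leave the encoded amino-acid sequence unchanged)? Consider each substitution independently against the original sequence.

8

Codon 1 (CAG, Gln): 1 synonymous substitution.
Codon 2 (GUC, Val): 3 synonymous substitutions.
Codon 3 (GUG, Val): 3 synonymous substitutions.
Codon 4 (AAA, Lys): 1 synonymous substitution.
Total: 1 + 3 + 3 + 1 = 8.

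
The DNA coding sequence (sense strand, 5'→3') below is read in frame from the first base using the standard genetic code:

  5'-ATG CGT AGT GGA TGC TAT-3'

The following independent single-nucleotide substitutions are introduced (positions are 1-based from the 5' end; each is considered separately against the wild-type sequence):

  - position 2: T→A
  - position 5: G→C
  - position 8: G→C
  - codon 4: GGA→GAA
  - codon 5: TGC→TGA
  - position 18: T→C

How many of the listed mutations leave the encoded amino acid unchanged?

1

Codon 1: ATG (Met) → AAG (Lys) — missense.
Codon 2: CGT (Arg) → CCT (Pro) — missense.
Codon 3: AGT (Ser) → ACT (Thr) — missense.
Codon 4: GGA (Gly) → GAA (Glu) — missense.
Codon 5: TGC (Cys) → TGA (Stop) — nonsense.
Codon 6: TAT (Tyr) → TAC (Tyr) — synonymous.
Synonymous: 1 of 6.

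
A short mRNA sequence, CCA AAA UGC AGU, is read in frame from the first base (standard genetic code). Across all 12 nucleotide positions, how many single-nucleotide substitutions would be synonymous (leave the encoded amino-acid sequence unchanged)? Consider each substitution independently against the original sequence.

6

Codon 1 (CCA, Pro): 3 synonymous substitutions.
Codon 2 (AAA, Lys): 1 synonymous substitution.
Codon 3 (UGC, Cys): 1 synonymous substitution.
Codon 4 (AGU, Ser): 1 synonymous substitution.
Total: 3 + 1 + 1 + 1 = 6.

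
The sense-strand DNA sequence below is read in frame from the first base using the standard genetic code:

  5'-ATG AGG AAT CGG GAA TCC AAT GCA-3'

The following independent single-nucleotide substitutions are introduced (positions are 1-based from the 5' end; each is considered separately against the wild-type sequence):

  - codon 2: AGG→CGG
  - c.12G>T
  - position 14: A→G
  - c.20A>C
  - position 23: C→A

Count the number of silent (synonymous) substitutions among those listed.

2

Codon 2: AGG (Arg) → CGG (Arg) — synonymous.
Codon 4: CGG (Arg) → CGT (Arg) — synonymous.
Codon 5: GAA (Glu) → GGA (Gly) — missense.
Codon 7: AAT (Asn) → ACT (Thr) — missense.
Codon 8: GCA (Ala) → GAA (Glu) — missense.
Synonymous: 2 of 5.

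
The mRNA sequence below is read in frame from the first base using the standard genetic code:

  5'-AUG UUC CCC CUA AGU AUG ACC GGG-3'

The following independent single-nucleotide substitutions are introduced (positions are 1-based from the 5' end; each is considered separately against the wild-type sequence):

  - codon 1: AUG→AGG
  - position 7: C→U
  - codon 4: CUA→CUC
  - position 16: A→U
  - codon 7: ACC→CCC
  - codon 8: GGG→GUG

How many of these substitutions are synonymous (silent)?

Codon 1: AUG (Met) → AGG (Arg) — missense.
Codon 3: CCC (Pro) → UCC (Ser) — missense.
Codon 4: CUA (Leu) → CUC (Leu) — synonymous.
Codon 6: AUG (Met) → UUG (Leu) — missense.
Codon 7: ACC (Thr) → CCC (Pro) — missense.
Codon 8: GGG (Gly) → GUG (Val) — missense.
Synonymous: 1 of 6.

1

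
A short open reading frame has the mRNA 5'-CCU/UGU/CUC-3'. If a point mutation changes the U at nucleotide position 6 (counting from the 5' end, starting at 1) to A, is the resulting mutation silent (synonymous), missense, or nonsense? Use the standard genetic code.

nonsense

Position 6 falls in codon 2: UGU → Cys.
After the substitution the codon is UGA → Stop.
The new codon is a stop codon, so this is a nonsense mutation.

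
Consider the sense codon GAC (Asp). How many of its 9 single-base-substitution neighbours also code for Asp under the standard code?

1

Position 1: none → 0 synonymous.
Position 2: none → 0 synonymous.
Position 3: GAU → 1 synonymous.
Total: 0 + 0 + 1 = 1.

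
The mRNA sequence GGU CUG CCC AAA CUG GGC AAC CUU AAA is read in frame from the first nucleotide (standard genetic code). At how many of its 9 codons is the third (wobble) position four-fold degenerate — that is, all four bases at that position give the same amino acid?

Codon 1 GGU (Gly): third position 4-fold.
Codon 2 CUG (Leu): third position 4-fold.
Codon 3 CCC (Pro): third position 4-fold.
Codon 4 AAA (Lys): third position 2-fold.
Codon 5 CUG (Leu): third position 4-fold.
Codon 6 GGC (Gly): third position 4-fold.
Codon 7 AAC (Asn): third position 2-fold.
Codon 8 CUU (Leu): third position 4-fold.
Codon 9 AAA (Lys): third position 2-fold.
Four-fold degenerate third positions: 6.

6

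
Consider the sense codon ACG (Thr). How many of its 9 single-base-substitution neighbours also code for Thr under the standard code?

Position 1: none → 0 synonymous.
Position 2: none → 0 synonymous.
Position 3: ACT, ACC, ACA → 3 synonymous.
Total: 0 + 0 + 3 = 3.

3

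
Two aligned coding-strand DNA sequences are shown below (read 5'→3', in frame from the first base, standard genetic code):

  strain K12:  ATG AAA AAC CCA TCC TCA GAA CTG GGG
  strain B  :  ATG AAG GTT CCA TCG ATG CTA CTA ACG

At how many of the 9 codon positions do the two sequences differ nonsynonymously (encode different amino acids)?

4

Codon 1: ATG Met / ATG Met — identical.
Codon 2: AAA Lys / AAG Lys — synonymous.
Codon 3: AAC Asn / GTT Val — nonsynonymous.
Codon 4: CCA Pro / CCA Pro — identical.
Codon 5: TCC Ser / TCG Ser — synonymous.
Codon 6: TCA Ser / ATG Met — nonsynonymous.
Codon 7: GAA Glu / CTA Leu — nonsynonymous.
Codon 8: CTG Leu / CTA Leu — synonymous.
Codon 9: GGG Gly / ACG Thr — nonsynonymous.
Nonsynonymous differences: 4.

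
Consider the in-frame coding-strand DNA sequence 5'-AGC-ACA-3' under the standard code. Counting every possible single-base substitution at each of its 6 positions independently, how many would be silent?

Codon 1 (AGC, Ser): 1 synonymous substitution.
Codon 2 (ACA, Thr): 3 synonymous substitutions.
Total: 1 + 3 = 4.

4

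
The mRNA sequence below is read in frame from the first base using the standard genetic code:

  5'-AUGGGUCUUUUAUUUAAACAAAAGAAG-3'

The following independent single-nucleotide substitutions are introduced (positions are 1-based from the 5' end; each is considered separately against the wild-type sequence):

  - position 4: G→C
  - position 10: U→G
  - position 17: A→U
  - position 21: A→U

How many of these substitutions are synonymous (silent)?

Codon 2: GGU (Gly) → CGU (Arg) — missense.
Codon 4: UUA (Leu) → GUA (Val) — missense.
Codon 6: AAA (Lys) → AUA (Ile) — missense.
Codon 7: CAA (Gln) → CAU (His) — missense.
Synonymous: 0 of 4.

0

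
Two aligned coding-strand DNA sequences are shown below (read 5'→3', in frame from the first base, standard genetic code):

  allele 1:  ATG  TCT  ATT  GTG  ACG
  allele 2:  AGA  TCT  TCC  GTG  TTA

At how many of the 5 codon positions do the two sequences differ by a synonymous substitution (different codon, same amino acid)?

Codon 1: ATG Met / AGA Arg — nonsynonymous.
Codon 2: TCT Ser / TCT Ser — identical.
Codon 3: ATT Ile / TCC Ser — nonsynonymous.
Codon 4: GTG Val / GTG Val — identical.
Codon 5: ACG Thr / TTA Leu — nonsynonymous.
Synonymous differences: 0.

0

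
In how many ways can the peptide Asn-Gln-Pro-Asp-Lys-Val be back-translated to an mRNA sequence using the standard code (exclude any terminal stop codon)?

Asn: 2 codons.
Gln: 2 codons.
Pro: 4 codons.
Asp: 2 codons.
Lys: 2 codons.
Val: 4 codons.
2 × 2 × 4 × 2 × 2 × 4 = 256.

256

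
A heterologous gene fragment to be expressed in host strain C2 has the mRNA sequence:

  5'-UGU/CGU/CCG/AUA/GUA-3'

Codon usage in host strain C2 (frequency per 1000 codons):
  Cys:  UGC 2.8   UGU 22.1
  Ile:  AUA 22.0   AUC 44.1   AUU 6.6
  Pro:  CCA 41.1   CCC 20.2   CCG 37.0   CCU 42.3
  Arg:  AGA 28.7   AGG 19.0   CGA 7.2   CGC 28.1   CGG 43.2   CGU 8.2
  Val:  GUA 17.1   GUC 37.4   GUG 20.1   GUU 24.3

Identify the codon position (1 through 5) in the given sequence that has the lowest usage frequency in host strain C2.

2

Codon 1 UGU (Cys): 22.1 per 1000.
Codon 2 CGU (Arg): 8.2 per 1000.
Codon 3 CCG (Pro): 37.0 per 1000.
Codon 4 AUA (Ile): 22.0 per 1000.
Codon 5 GUA (Val): 17.1 per 1000.
Lowest frequency is 8.2 at codon 2.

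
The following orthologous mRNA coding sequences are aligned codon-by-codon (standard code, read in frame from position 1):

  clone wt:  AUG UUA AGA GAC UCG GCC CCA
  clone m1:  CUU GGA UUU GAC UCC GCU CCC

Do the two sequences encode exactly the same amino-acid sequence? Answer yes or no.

Codon 1: AUG Met / CUU Leu — nonsynonymous.
Codon 2: UUA Leu / GGA Gly — nonsynonymous.
Codon 3: AGA Arg / UUU Phe — nonsynonymous.
Codon 4: GAC Asp / GAC Asp — identical.
Codon 5: UCG Ser / UCC Ser — synonymous.
Codon 6: GCC Ala / GCU Ala — synonymous.
Codon 7: CCA Pro / CCC Pro — synonymous.
Nonsynonymous differences: 3 → different protein.

no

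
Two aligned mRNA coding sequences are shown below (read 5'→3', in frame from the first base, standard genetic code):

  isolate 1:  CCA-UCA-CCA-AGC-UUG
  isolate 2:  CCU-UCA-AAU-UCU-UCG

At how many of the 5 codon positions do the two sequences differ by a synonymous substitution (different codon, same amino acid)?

Codon 1: CCA Pro / CCU Pro — synonymous.
Codon 2: UCA Ser / UCA Ser — identical.
Codon 3: CCA Pro / AAU Asn — nonsynonymous.
Codon 4: AGC Ser / UCU Ser — synonymous.
Codon 5: UUG Leu / UCG Ser — nonsynonymous.
Synonymous differences: 2.

2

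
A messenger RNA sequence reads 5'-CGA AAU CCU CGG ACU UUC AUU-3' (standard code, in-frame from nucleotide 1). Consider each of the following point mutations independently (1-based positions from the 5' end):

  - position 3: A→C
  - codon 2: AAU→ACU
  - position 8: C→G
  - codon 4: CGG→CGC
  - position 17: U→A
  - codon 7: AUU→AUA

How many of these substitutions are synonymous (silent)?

Codon 1: CGA (Arg) → CGC (Arg) — synonymous.
Codon 2: AAU (Asn) → ACU (Thr) — missense.
Codon 3: CCU (Pro) → CGU (Arg) — missense.
Codon 4: CGG (Arg) → CGC (Arg) — synonymous.
Codon 6: UUC (Phe) → UAC (Tyr) — missense.
Codon 7: AUU (Ile) → AUA (Ile) — synonymous.
Synonymous: 3 of 6.

3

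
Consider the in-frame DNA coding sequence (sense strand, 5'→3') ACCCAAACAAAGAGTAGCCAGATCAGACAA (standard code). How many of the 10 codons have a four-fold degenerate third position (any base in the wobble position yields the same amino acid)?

2

Codon 1 ACC (Thr): third position 4-fold.
Codon 2 CAA (Gln): third position 2-fold.
Codon 3 ACA (Thr): third position 4-fold.
Codon 4 AAG (Lys): third position 2-fold.
Codon 5 AGT (Ser): third position 2-fold.
Codon 6 AGC (Ser): third position 2-fold.
Codon 7 CAG (Gln): third position 2-fold.
Codon 8 ATC (Ile): third position 3-fold.
Codon 9 AGA (Arg): third position 2-fold.
Codon 10 CAA (Gln): third position 2-fold.
Four-fold degenerate third positions: 2.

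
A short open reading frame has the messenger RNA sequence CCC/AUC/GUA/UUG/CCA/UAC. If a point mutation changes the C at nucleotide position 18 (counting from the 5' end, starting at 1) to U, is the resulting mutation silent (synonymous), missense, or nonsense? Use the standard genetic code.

silent

Position 18 falls in codon 6: UAC → Tyr.
After the substitution the codon is UAU → Tyr.
Both encode Tyr, so the change is synonymous.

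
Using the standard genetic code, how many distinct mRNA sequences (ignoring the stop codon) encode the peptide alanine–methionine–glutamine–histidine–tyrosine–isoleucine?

Ala: 4 codons.
Met: 1 codon.
Gln: 2 codons.
His: 2 codons.
Tyr: 2 codons.
Ile: 3 codons.
4 × 1 × 2 × 2 × 2 × 3 = 96.

96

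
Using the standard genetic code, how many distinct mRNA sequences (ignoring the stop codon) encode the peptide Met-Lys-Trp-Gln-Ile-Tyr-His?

48

Met: 1 codon.
Lys: 2 codons.
Trp: 1 codon.
Gln: 2 codons.
Ile: 3 codons.
Tyr: 2 codons.
His: 2 codons.
1 × 2 × 1 × 2 × 3 × 2 × 2 = 48.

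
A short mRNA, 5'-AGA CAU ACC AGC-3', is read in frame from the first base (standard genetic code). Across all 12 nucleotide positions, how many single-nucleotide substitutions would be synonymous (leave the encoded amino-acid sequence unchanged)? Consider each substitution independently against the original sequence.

Codon 1 (AGA, Arg): 2 synonymous substitutions.
Codon 2 (CAU, His): 1 synonymous substitution.
Codon 3 (ACC, Thr): 3 synonymous substitutions.
Codon 4 (AGC, Ser): 1 synonymous substitution.
Total: 2 + 1 + 3 + 1 = 7.

7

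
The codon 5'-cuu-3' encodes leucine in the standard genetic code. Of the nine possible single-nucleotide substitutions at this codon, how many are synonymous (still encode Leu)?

Position 1: none → 0 synonymous.
Position 2: none → 0 synonymous.
Position 3: CUC, CUA, CUG → 3 synonymous.
Total: 0 + 0 + 3 = 3.

3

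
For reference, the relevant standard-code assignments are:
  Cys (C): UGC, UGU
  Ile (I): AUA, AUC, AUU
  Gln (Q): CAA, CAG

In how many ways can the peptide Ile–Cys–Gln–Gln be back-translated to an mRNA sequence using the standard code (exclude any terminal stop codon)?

Ile: 3 codons.
Cys: 2 codons.
Gln: 2 codons.
Gln: 2 codons.
3 × 2 × 2 × 2 = 24.

24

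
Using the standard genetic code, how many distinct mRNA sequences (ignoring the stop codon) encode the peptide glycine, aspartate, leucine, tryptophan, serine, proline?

1152

Gly: 4 codons.
Asp: 2 codons.
Leu: 6 codons.
Trp: 1 codon.
Ser: 6 codons.
Pro: 4 codons.
4 × 2 × 6 × 1 × 6 × 4 = 1152.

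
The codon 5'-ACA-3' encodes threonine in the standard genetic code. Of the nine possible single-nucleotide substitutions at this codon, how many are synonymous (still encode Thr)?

Position 1: none → 0 synonymous.
Position 2: none → 0 synonymous.
Position 3: ACU, ACC, ACG → 3 synonymous.
Total: 0 + 0 + 3 = 3.

3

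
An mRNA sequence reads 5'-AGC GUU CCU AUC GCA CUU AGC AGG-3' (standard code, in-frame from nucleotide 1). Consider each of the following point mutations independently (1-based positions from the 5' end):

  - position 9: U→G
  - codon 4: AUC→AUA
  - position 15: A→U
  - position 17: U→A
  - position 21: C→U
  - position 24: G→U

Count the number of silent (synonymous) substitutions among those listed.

4

Codon 3: CCU (Pro) → CCG (Pro) — synonymous.
Codon 4: AUC (Ile) → AUA (Ile) — synonymous.
Codon 5: GCA (Ala) → GCU (Ala) — synonymous.
Codon 6: CUU (Leu) → CAU (His) — missense.
Codon 7: AGC (Ser) → AGU (Ser) — synonymous.
Codon 8: AGG (Arg) → AGU (Ser) — missense.
Synonymous: 4 of 6.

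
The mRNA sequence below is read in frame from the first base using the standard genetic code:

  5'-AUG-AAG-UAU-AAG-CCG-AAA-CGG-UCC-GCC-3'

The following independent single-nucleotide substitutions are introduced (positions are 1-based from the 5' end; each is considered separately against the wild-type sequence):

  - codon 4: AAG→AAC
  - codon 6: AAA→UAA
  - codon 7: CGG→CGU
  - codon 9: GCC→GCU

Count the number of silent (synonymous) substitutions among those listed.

Codon 4: AAG (Lys) → AAC (Asn) — missense.
Codon 6: AAA (Lys) → UAA (Stop) — nonsense.
Codon 7: CGG (Arg) → CGU (Arg) — synonymous.
Codon 9: GCC (Ala) → GCU (Ala) — synonymous.
Synonymous: 2 of 4.

2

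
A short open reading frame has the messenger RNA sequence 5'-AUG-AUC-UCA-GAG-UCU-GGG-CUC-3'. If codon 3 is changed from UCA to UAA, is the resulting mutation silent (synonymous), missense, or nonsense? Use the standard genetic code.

Position 8 falls in codon 3: UCA → Ser.
After the substitution the codon is UAA → Stop.
The new codon is a stop codon, so this is a nonsense mutation.

nonsense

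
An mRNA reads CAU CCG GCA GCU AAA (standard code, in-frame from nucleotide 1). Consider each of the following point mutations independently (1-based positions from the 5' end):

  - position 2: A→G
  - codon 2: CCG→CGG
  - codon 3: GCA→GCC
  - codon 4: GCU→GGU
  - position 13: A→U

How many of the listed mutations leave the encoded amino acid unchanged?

1

Codon 1: CAU (His) → CGU (Arg) — missense.
Codon 2: CCG (Pro) → CGG (Arg) — missense.
Codon 3: GCA (Ala) → GCC (Ala) — synonymous.
Codon 4: GCU (Ala) → GGU (Gly) — missense.
Codon 5: AAA (Lys) → UAA (Stop) — nonsense.
Synonymous: 1 of 5.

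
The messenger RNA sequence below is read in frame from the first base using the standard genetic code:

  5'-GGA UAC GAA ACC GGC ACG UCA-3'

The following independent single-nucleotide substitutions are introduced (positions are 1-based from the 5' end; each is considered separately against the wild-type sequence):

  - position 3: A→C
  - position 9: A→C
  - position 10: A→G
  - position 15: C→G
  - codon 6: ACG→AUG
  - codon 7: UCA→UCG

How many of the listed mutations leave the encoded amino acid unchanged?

3

Codon 1: GGA (Gly) → GGC (Gly) — synonymous.
Codon 3: GAA (Glu) → GAC (Asp) — missense.
Codon 4: ACC (Thr) → GCC (Ala) — missense.
Codon 5: GGC (Gly) → GGG (Gly) — synonymous.
Codon 6: ACG (Thr) → AUG (Met) — missense.
Codon 7: UCA (Ser) → UCG (Ser) — synonymous.
Synonymous: 3 of 6.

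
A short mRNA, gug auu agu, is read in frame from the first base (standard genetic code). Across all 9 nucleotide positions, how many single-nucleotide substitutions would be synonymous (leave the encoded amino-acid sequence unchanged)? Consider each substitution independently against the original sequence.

Codon 1 (GUG, Val): 3 synonymous substitutions.
Codon 2 (AUU, Ile): 2 synonymous substitutions.
Codon 3 (AGU, Ser): 1 synonymous substitution.
Total: 3 + 2 + 1 = 6.

6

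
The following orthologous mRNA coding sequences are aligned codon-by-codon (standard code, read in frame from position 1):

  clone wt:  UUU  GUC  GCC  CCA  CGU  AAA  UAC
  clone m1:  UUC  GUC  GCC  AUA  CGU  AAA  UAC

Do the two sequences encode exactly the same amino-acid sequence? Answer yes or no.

no

Codon 1: UUU Phe / UUC Phe — synonymous.
Codon 2: GUC Val / GUC Val — identical.
Codon 3: GCC Ala / GCC Ala — identical.
Codon 4: CCA Pro / AUA Ile — nonsynonymous.
Codon 5: CGU Arg / CGU Arg — identical.
Codon 6: AAA Lys / AAA Lys — identical.
Codon 7: UAC Tyr / UAC Tyr — identical.
Nonsynonymous differences: 1 → different protein.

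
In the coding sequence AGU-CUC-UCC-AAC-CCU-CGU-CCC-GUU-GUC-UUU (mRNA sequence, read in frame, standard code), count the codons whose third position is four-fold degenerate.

Codon 1 AGU (Ser): third position 2-fold.
Codon 2 CUC (Leu): third position 4-fold.
Codon 3 UCC (Ser): third position 4-fold.
Codon 4 AAC (Asn): third position 2-fold.
Codon 5 CCU (Pro): third position 4-fold.
Codon 6 CGU (Arg): third position 4-fold.
Codon 7 CCC (Pro): third position 4-fold.
Codon 8 GUU (Val): third position 4-fold.
Codon 9 GUC (Val): third position 4-fold.
Codon 10 UUU (Phe): third position 2-fold.
Four-fold degenerate third positions: 7.

7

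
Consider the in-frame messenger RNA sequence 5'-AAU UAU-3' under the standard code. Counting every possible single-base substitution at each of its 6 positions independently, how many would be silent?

Codon 1 (AAU, Asn): 1 synonymous substitution.
Codon 2 (UAU, Tyr): 1 synonymous substitution.
Total: 1 + 1 = 2.

2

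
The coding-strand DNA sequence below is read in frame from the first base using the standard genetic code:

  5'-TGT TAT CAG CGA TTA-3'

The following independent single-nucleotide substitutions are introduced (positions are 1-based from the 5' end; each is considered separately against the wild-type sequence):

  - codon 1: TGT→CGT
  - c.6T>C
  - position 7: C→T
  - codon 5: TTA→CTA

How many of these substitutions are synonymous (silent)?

Codon 1: TGT (Cys) → CGT (Arg) — missense.
Codon 2: TAT (Tyr) → TAC (Tyr) — synonymous.
Codon 3: CAG (Gln) → TAG (Stop) — nonsense.
Codon 5: TTA (Leu) → CTA (Leu) — synonymous.
Synonymous: 2 of 4.

2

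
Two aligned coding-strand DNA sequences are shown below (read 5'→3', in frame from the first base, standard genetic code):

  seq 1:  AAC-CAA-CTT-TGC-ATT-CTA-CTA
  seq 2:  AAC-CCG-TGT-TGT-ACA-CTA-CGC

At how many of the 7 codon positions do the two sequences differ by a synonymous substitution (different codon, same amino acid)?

Codon 1: AAC Asn / AAC Asn — identical.
Codon 2: CAA Gln / CCG Pro — nonsynonymous.
Codon 3: CTT Leu / TGT Cys — nonsynonymous.
Codon 4: TGC Cys / TGT Cys — synonymous.
Codon 5: ATT Ile / ACA Thr — nonsynonymous.
Codon 6: CTA Leu / CTA Leu — identical.
Codon 7: CTA Leu / CGC Arg — nonsynonymous.
Synonymous differences: 1.

1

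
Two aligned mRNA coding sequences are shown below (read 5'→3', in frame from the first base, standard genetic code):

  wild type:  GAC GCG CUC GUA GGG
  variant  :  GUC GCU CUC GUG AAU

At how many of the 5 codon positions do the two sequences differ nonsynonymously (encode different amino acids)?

Codon 1: GAC Asp / GUC Val — nonsynonymous.
Codon 2: GCG Ala / GCU Ala — synonymous.
Codon 3: CUC Leu / CUC Leu — identical.
Codon 4: GUA Val / GUG Val — synonymous.
Codon 5: GGG Gly / AAU Asn — nonsynonymous.
Nonsynonymous differences: 2.

2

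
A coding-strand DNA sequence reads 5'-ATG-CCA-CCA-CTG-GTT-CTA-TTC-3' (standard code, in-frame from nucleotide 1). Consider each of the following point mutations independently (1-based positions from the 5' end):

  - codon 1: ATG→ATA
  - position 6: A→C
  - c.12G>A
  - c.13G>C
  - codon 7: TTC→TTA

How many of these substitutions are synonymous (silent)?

Codon 1: ATG (Met) → ATA (Ile) — missense.
Codon 2: CCA (Pro) → CCC (Pro) — synonymous.
Codon 4: CTG (Leu) → CTA (Leu) — synonymous.
Codon 5: GTT (Val) → CTT (Leu) — missense.
Codon 7: TTC (Phe) → TTA (Leu) — missense.
Synonymous: 2 of 5.

2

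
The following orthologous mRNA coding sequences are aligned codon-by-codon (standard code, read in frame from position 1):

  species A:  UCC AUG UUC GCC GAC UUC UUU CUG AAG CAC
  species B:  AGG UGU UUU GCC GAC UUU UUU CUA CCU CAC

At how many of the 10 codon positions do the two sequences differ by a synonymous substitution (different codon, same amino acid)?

3

Codon 1: UCC Ser / AGG Arg — nonsynonymous.
Codon 2: AUG Met / UGU Cys — nonsynonymous.
Codon 3: UUC Phe / UUU Phe — synonymous.
Codon 4: GCC Ala / GCC Ala — identical.
Codon 5: GAC Asp / GAC Asp — identical.
Codon 6: UUC Phe / UUU Phe — synonymous.
Codon 7: UUU Phe / UUU Phe — identical.
Codon 8: CUG Leu / CUA Leu — synonymous.
Codon 9: AAG Lys / CCU Pro — nonsynonymous.
Codon 10: CAC His / CAC His — identical.
Synonymous differences: 3.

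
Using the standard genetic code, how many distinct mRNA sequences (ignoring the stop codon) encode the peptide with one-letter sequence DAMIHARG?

Asp: 2 codons.
Ala: 4 codons.
Met: 1 codon.
Ile: 3 codons.
His: 2 codons.
Ala: 4 codons.
Arg: 6 codons.
Gly: 4 codons.
2 × 4 × 1 × 3 × 2 × 4 × 6 × 4 = 4608.

4608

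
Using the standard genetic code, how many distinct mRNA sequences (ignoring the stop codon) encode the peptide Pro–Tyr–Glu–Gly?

64

Pro: 4 codons.
Tyr: 2 codons.
Glu: 2 codons.
Gly: 4 codons.
4 × 2 × 2 × 4 = 64.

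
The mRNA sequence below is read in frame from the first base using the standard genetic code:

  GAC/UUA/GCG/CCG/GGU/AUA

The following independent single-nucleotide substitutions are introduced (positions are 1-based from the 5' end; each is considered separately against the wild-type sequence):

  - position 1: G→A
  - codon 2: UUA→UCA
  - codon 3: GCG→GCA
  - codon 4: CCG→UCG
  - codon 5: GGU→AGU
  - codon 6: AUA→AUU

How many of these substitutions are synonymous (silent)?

2

Codon 1: GAC (Asp) → AAC (Asn) — missense.
Codon 2: UUA (Leu) → UCA (Ser) — missense.
Codon 3: GCG (Ala) → GCA (Ala) — synonymous.
Codon 4: CCG (Pro) → UCG (Ser) — missense.
Codon 5: GGU (Gly) → AGU (Ser) — missense.
Codon 6: AUA (Ile) → AUU (Ile) — synonymous.
Synonymous: 2 of 6.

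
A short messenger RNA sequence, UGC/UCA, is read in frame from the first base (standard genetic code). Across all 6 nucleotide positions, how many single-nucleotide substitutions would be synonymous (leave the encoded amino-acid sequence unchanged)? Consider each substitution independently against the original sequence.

Codon 1 (UGC, Cys): 1 synonymous substitution.
Codon 2 (UCA, Ser): 3 synonymous substitutions.
Total: 1 + 3 = 4.

4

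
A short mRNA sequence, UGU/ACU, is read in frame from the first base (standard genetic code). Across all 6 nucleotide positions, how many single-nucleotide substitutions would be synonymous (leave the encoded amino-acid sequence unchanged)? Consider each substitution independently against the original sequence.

Codon 1 (UGU, Cys): 1 synonymous substitution.
Codon 2 (ACU, Thr): 3 synonymous substitutions.
Total: 1 + 3 = 4.

4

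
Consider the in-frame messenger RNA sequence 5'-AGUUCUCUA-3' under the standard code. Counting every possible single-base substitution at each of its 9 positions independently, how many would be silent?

8

Codon 1 (AGU, Ser): 1 synonymous substitution.
Codon 2 (UCU, Ser): 3 synonymous substitutions.
Codon 3 (CUA, Leu): 4 synonymous substitutions.
Total: 1 + 3 + 4 = 8.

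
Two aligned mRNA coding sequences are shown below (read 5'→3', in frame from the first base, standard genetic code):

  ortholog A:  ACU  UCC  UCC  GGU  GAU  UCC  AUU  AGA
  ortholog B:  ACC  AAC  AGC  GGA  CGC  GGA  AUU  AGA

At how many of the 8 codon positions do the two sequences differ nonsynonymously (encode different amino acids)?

3

Codon 1: ACU Thr / ACC Thr — synonymous.
Codon 2: UCC Ser / AAC Asn — nonsynonymous.
Codon 3: UCC Ser / AGC Ser — synonymous.
Codon 4: GGU Gly / GGA Gly — synonymous.
Codon 5: GAU Asp / CGC Arg — nonsynonymous.
Codon 6: UCC Ser / GGA Gly — nonsynonymous.
Codon 7: AUU Ile / AUU Ile — identical.
Codon 8: AGA Arg / AGA Arg — identical.
Nonsynonymous differences: 3.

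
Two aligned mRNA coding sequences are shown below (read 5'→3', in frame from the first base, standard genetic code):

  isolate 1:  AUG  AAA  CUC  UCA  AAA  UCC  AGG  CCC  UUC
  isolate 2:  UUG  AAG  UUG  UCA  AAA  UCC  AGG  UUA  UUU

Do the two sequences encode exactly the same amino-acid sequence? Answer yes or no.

Codon 1: AUG Met / UUG Leu — nonsynonymous.
Codon 2: AAA Lys / AAG Lys — synonymous.
Codon 3: CUC Leu / UUG Leu — synonymous.
Codon 4: UCA Ser / UCA Ser — identical.
Codon 5: AAA Lys / AAA Lys — identical.
Codon 6: UCC Ser / UCC Ser — identical.
Codon 7: AGG Arg / AGG Arg — identical.
Codon 8: CCC Pro / UUA Leu — nonsynonymous.
Codon 9: UUC Phe / UUU Phe — synonymous.
Nonsynonymous differences: 2 → different protein.

no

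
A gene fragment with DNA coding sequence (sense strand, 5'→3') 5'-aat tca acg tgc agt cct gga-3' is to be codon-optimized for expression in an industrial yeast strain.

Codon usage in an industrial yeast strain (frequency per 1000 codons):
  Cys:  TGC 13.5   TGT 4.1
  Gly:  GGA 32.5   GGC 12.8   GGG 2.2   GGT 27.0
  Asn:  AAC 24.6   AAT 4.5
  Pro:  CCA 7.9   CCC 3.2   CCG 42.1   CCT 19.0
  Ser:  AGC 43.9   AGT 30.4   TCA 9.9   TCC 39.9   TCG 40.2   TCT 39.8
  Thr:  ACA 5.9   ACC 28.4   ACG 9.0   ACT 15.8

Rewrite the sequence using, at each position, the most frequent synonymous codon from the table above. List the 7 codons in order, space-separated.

AAC AGC ACC TGC AGC CCG GGA

Codon 1 (Asn): best is AAC at 24.6.
Codon 2 (Ser): best is AGC at 43.9.
Codon 3 (Thr): best is ACC at 28.4.
Codon 4 (Cys): best is TGC at 13.5.
Codon 5 (Ser): best is AGC at 43.9.
Codon 6 (Pro): best is CCG at 42.1.
Codon 7 (Gly): best is GGA at 32.5.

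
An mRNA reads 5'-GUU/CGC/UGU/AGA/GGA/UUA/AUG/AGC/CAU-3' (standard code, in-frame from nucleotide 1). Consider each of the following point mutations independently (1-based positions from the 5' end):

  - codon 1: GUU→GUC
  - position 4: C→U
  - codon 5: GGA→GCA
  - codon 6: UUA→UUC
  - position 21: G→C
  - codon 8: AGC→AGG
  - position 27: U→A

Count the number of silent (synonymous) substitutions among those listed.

Codon 1: GUU (Val) → GUC (Val) — synonymous.
Codon 2: CGC (Arg) → UGC (Cys) — missense.
Codon 5: GGA (Gly) → GCA (Ala) — missense.
Codon 6: UUA (Leu) → UUC (Phe) — missense.
Codon 7: AUG (Met) → AUC (Ile) — missense.
Codon 8: AGC (Ser) → AGG (Arg) — missense.
Codon 9: CAU (His) → CAA (Gln) — missense.
Synonymous: 1 of 7.

1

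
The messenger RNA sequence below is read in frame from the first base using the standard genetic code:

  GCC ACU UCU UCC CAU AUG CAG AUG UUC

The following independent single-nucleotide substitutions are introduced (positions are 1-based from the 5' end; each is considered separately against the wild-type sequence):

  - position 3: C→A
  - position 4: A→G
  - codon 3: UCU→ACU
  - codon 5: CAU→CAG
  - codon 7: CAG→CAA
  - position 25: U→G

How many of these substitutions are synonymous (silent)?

2

Codon 1: GCC (Ala) → GCA (Ala) — synonymous.
Codon 2: ACU (Thr) → GCU (Ala) — missense.
Codon 3: UCU (Ser) → ACU (Thr) — missense.
Codon 5: CAU (His) → CAG (Gln) — missense.
Codon 7: CAG (Gln) → CAA (Gln) — synonymous.
Codon 9: UUC (Phe) → GUC (Val) — missense.
Synonymous: 2 of 6.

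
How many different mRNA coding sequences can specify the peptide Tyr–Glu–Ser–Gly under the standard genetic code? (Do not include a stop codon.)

96

Tyr: 2 codons.
Glu: 2 codons.
Ser: 6 codons.
Gly: 4 codons.
2 × 2 × 6 × 4 = 96.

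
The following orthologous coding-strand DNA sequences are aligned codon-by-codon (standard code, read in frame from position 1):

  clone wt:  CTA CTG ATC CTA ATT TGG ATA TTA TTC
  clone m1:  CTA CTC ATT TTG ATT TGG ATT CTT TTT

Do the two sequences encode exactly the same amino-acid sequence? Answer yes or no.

yes

Codon 1: CTA Leu / CTA Leu — identical.
Codon 2: CTG Leu / CTC Leu — synonymous.
Codon 3: ATC Ile / ATT Ile — synonymous.
Codon 4: CTA Leu / TTG Leu — synonymous.
Codon 5: ATT Ile / ATT Ile — identical.
Codon 6: TGG Trp / TGG Trp — identical.
Codon 7: ATA Ile / ATT Ile — synonymous.
Codon 8: TTA Leu / CTT Leu — synonymous.
Codon 9: TTC Phe / TTT Phe — synonymous.
Nonsynonymous differences: 0 → same protein.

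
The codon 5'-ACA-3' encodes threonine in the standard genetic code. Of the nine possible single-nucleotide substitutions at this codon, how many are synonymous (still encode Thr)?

Position 1: none → 0 synonymous.
Position 2: none → 0 synonymous.
Position 3: ACU, ACC, ACG → 3 synonymous.
Total: 0 + 0 + 3 = 3.

3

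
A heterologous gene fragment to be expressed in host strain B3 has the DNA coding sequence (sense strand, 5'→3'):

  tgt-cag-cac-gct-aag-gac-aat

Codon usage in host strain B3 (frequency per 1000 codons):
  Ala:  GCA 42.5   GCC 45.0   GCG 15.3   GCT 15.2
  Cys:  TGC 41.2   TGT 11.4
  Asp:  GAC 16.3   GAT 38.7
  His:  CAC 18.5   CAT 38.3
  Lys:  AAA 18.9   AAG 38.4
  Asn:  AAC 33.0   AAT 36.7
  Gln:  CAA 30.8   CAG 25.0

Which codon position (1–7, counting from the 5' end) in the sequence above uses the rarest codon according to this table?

1

Codon 1 TGT (Cys): 11.4 per 1000.
Codon 2 CAG (Gln): 25.0 per 1000.
Codon 3 CAC (His): 18.5 per 1000.
Codon 4 GCT (Ala): 15.2 per 1000.
Codon 5 AAG (Lys): 38.4 per 1000.
Codon 6 GAC (Asp): 16.3 per 1000.
Codon 7 AAT (Asn): 36.7 per 1000.
Lowest frequency is 11.4 at codon 1.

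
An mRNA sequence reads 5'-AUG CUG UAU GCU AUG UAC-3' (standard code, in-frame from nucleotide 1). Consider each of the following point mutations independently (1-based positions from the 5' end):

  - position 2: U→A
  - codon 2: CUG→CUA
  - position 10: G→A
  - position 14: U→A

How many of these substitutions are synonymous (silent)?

Codon 1: AUG (Met) → AAG (Lys) — missense.
Codon 2: CUG (Leu) → CUA (Leu) — synonymous.
Codon 4: GCU (Ala) → ACU (Thr) — missense.
Codon 5: AUG (Met) → AAG (Lys) — missense.
Synonymous: 1 of 4.

1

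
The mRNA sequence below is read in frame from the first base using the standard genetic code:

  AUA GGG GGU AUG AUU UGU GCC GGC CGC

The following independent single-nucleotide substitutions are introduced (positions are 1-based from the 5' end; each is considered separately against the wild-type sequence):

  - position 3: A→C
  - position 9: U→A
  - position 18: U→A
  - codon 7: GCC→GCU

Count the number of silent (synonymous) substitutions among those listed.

3

Codon 1: AUA (Ile) → AUC (Ile) — synonymous.
Codon 3: GGU (Gly) → GGA (Gly) — synonymous.
Codon 6: UGU (Cys) → UGA (Stop) — nonsense.
Codon 7: GCC (Ala) → GCU (Ala) — synonymous.
Synonymous: 3 of 4.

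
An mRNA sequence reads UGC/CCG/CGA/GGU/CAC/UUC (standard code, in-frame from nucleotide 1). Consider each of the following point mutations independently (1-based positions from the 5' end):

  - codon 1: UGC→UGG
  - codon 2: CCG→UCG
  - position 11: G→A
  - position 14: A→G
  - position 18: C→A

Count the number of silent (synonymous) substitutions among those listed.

Codon 1: UGC (Cys) → UGG (Trp) — missense.
Codon 2: CCG (Pro) → UCG (Ser) — missense.
Codon 4: GGU (Gly) → GAU (Asp) — missense.
Codon 5: CAC (His) → CGC (Arg) — missense.
Codon 6: UUC (Phe) → UUA (Leu) — missense.
Synonymous: 0 of 5.

0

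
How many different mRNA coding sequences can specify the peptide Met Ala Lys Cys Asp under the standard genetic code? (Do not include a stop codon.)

Met: 1 codon.
Ala: 4 codons.
Lys: 2 codons.
Cys: 2 codons.
Asp: 2 codons.
1 × 4 × 2 × 2 × 2 = 32.

32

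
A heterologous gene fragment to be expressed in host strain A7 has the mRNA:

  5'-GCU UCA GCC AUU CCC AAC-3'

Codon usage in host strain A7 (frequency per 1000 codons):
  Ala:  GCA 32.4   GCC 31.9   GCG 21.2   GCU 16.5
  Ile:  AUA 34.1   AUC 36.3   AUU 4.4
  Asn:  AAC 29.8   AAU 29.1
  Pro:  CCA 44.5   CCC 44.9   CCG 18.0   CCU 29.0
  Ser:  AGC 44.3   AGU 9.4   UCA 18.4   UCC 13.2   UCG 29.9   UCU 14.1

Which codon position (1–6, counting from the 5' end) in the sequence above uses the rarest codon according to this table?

4

Codon 1 GCU (Ala): 16.5 per 1000.
Codon 2 UCA (Ser): 18.4 per 1000.
Codon 3 GCC (Ala): 31.9 per 1000.
Codon 4 AUU (Ile): 4.4 per 1000.
Codon 5 CCC (Pro): 44.9 per 1000.
Codon 6 AAC (Asn): 29.8 per 1000.
Lowest frequency is 4.4 at codon 4.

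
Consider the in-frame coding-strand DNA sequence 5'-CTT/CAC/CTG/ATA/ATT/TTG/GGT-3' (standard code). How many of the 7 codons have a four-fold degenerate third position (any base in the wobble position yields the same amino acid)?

3

Codon 1 CTT (Leu): third position 4-fold.
Codon 2 CAC (His): third position 2-fold.
Codon 3 CTG (Leu): third position 4-fold.
Codon 4 ATA (Ile): third position 3-fold.
Codon 5 ATT (Ile): third position 3-fold.
Codon 6 TTG (Leu): third position 2-fold.
Codon 7 GGT (Gly): third position 4-fold.
Four-fold degenerate third positions: 3.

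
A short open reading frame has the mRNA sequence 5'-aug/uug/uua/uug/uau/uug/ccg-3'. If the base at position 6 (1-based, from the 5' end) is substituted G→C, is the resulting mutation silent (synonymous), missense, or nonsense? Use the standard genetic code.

Position 6 falls in codon 2: UUG → Leu.
After the substitution the codon is UUC → Phe.
Leu ≠ Phe, so this is a missense mutation.

missense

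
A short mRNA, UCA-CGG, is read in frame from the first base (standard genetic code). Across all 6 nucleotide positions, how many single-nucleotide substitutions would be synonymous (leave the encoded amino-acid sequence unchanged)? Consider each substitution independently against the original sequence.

7

Codon 1 (UCA, Ser): 3 synonymous substitutions.
Codon 2 (CGG, Arg): 4 synonymous substitutions.
Total: 3 + 4 = 7.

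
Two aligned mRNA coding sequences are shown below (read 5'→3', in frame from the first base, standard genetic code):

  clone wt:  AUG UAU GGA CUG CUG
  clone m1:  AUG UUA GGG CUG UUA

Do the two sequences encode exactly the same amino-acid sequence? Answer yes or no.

Codon 1: AUG Met / AUG Met — identical.
Codon 2: UAU Tyr / UUA Leu — nonsynonymous.
Codon 3: GGA Gly / GGG Gly — synonymous.
Codon 4: CUG Leu / CUG Leu — identical.
Codon 5: CUG Leu / UUA Leu — synonymous.
Nonsynonymous differences: 1 → different protein.

no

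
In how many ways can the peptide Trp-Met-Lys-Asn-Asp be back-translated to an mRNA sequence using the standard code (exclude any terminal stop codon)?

Trp: 1 codon.
Met: 1 codon.
Lys: 2 codons.
Asn: 2 codons.
Asp: 2 codons.
1 × 1 × 2 × 2 × 2 = 8.

8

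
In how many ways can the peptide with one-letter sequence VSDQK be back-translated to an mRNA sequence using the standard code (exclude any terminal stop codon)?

192

Val: 4 codons.
Ser: 6 codons.
Asp: 2 codons.
Gln: 2 codons.
Lys: 2 codons.
4 × 6 × 2 × 2 × 2 = 192.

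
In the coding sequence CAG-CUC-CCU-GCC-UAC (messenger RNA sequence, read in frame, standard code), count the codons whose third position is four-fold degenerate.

Codon 1 CAG (Gln): third position 2-fold.
Codon 2 CUC (Leu): third position 4-fold.
Codon 3 CCU (Pro): third position 4-fold.
Codon 4 GCC (Ala): third position 4-fold.
Codon 5 UAC (Tyr): third position 2-fold.
Four-fold degenerate third positions: 3.

3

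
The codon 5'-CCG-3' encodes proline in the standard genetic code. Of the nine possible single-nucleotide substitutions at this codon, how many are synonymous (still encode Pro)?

Position 1: none → 0 synonymous.
Position 2: none → 0 synonymous.
Position 3: CCU, CCC, CCA → 3 synonymous.
Total: 0 + 0 + 3 = 3.

3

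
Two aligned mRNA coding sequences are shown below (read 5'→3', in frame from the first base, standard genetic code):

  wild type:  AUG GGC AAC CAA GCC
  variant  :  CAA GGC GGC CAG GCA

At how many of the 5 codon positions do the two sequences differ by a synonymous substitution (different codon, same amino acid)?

2

Codon 1: AUG Met / CAA Gln — nonsynonymous.
Codon 2: GGC Gly / GGC Gly — identical.
Codon 3: AAC Asn / GGC Gly — nonsynonymous.
Codon 4: CAA Gln / CAG Gln — synonymous.
Codon 5: GCC Ala / GCA Ala — synonymous.
Synonymous differences: 2.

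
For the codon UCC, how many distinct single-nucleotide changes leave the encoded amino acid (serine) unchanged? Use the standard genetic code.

Position 1: none → 0 synonymous.
Position 2: none → 0 synonymous.
Position 3: UCU, UCA, UCG → 3 synonymous.
Total: 0 + 0 + 3 = 3.

3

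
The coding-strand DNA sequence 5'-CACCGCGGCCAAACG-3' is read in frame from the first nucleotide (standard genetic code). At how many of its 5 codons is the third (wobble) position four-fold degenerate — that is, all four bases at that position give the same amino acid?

Codon 1 CAC (His): third position 2-fold.
Codon 2 CGC (Arg): third position 4-fold.
Codon 3 GGC (Gly): third position 4-fold.
Codon 4 CAA (Gln): third position 2-fold.
Codon 5 ACG (Thr): third position 4-fold.
Four-fold degenerate third positions: 3.

3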